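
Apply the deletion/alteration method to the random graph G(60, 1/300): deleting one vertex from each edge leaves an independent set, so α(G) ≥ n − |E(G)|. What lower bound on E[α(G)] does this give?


E[|E(G)|] = C(60, 2)·p = 1770 · (1/300) = 59/10.
E[α(G)] ≥ n − E[|E(G)|] = 60 − 59/10 = 541/10.
Numerically: ≈ 54.100000.
(This is only a lower bound; the true E[α(G)] may be larger.)

E[α(G)] ≥ 541/10 ≈ 54.100000.


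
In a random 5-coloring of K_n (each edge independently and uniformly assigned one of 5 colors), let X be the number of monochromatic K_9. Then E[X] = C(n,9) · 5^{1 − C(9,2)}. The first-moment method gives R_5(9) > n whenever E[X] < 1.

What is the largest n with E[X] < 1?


We need C(n, 9) · 5^{1 − 36} < 1, i.e. C(n, 9) < 5^{36 − 1} = 2910383045673370361328125.
Check values of n near the boundary:
  n = 2168: C(2168, 9) = 2867804175977929537095120; 2867804175977929537095120 < 2910383045673370361328125? YES
  n = 2169: C(2169, 9) = 2879753360044504243499683; 2879753360044504243499683 < 2910383045673370361328125? YES
  n = 2170: C(2170, 9) = 2891746779868845075610510; 2891746779868845075610510 < 2910383045673370361328125? YES
  n = 2171: C(2171, 9) = 2903784578674959601827205; 2903784578674959601827205 < 2910383045673370361328125? YES
  n = 2172: C(2172, 9) = 2915866900084148060642020; 2915866900084148060642020 < 2910383045673370361328125? NO
The largest n with C(n, 9) < 2910383045673370361328125 is n = 2171 (where E[X] = 580756915734991920365441/582076609134674072265625 ≈ 0.9977). Hence R_5(9) > 2171, i.e. R_5(9) ≥ 2172.

Largest n = 2171; hence R_5(9) > 2171.


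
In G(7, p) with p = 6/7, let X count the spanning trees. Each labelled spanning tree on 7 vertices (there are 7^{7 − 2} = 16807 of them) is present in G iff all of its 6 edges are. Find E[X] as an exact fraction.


K_7 has 7^{7 − 2} = 16807 labelled spanning trees.
For each such spanning tree H, let X_H = 1 if all 6 edges of H are present in G. Then P[X_H = 1] = p^{6} = (6/7)^{6} = 46656/117649.
Summing the indicators: E[X] = Σ_H E[X_H] = 16807 · p^{6} = 16807 · 46656/117649 = 46656/7.
Numerically: E[X] ≈ 6665.14.

E[X] = 16807 · (6/7)^{6} = 46656/7 ≈ 6665.14.


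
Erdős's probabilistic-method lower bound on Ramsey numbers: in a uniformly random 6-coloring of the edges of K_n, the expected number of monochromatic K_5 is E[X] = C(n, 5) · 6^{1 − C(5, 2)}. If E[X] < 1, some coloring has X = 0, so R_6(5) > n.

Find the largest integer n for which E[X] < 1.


We need C(n, 5) · 6^{1 − 10} < 1, i.e. C(n, 5) < 6^{10 − 1} = 10077696.
Check values of n near the boundary:
  n = 61: C(61, 5) = 5949147; 5949147 < 10077696? YES
  n = 62: C(62, 5) = 6471002; 6471002 < 10077696? YES
  n = 63: C(63, 5) = 7028847; 7028847 < 10077696? YES
  n = 64: C(64, 5) = 7624512; 7624512 < 10077696? YES
  n = 65: C(65, 5) = 8259888; 8259888 < 10077696? YES
  n = 66: C(66, 5) = 8936928; 8936928 < 10077696? YES
  n = 67: C(67, 5) = 9657648; 9657648 < 10077696? YES
  n = 68: C(68, 5) = 10424128; 10424128 < 10077696? NO
The largest n with C(n, 5) < 10077696 is n = 67 (where E[X] = 67067/69984 ≈ 0.958). Hence R_6(5) > 67, i.e. R_6(5) ≥ 68.

Largest n = 67; hence R_6(5) > 67.


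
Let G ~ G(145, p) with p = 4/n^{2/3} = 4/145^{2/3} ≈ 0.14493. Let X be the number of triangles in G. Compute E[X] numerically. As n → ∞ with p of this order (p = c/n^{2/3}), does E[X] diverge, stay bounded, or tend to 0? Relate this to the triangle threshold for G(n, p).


Number of potential triangles: C(145, 3) = 497640.
Each occurs with probability p³ ≈ (0.14493)³ ≈ 3.0439952e-03.
By linearity: E[X] = C(145, 3)·p³ ≈ 497640 · 3.0439952e-03 ≈ 1514.81379.
Since α = 2/3 < 1, p = c/n^{2/3} ≫ 1/n is above the triangle threshold p ~ 1/n. Asymptotically E[X] ~ (c³/6)·n^{3(1−α)} = (4³/6)·n^{1} → ∞; triangles are abundant w.h.p.

E[X] ≈ 1514.81379; in regime p = Θ(1/n^{2/3}) E[X] diverges (above the triangle threshold p ~ 1/n).


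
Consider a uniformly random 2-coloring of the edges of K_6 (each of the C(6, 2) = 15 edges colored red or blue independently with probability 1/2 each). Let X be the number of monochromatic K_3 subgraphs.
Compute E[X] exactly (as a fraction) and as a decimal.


Let X = Σ_S X_S over the C(6, 3) = 20 subsets S of size 3, where X_S = 1 if the K_3 on S is monochromatic.
For a fixed S, the K_3 on S has C(3, 2) = 3 edges. P[all 3 edges red] = (1/2)^3, and likewise for blue, so P[monochromatic] = 2·(1/2)^3 = 2^{1 − 3} = 1/4.
By linearity of expectation: E[X] = C(6, 3) · 2^{1 − 3} = 20 · 1/4 = 5.
Numerically: E[X] ≈ 5.000000.

E[X] = C(6,3)·2^(1−C(3,2)) = 5 ≈ 5.000000.


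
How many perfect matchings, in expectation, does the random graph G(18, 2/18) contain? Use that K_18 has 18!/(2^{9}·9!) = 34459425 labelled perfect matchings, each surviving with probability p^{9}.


K_18 has 18!/(2^{9}·9!) = 34459425 labelled perfect matchings.
For each such perfect matching H, let X_H = 1 if all 9 edges of H are present in G. Then P[X_H = 1] = p^{9} = (1/9)^{9} = 1/387420489.
By linearity: E[X] = Σ_H E[X_H] = 34459425 · p^{9} = 34459425 · 1/387420489 = 425425/4782969.
Numerically: E[X] ≈ 0.088946.

E[X] = 34459425 · (1/9)^{9} = 425425/4782969 ≈ 0.088946.


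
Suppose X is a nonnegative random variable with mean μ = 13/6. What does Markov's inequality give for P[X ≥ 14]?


μ = E[X] = 13/6, a = 14.
Markov: P[X ≥ 14] ≤ μ/a = (13/6)/14 = 13/84.
Numerically: ≈ 0.1548.
(Since a = 14 > μ = 2.1667, the bound 13/84 is < 1 and informative.)

P[X ≥ 14] ≤ 13/84 ≈ 0.1548.


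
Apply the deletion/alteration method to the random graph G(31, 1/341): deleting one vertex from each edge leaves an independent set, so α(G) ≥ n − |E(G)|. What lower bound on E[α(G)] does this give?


E[|E(G)|] = C(31, 2)·p = 465 · (1/341) = 15/11.
E[α(G)] ≥ n − E[|E(G)|] = 31 − 15/11 = 326/11.
Numerically: ≈ 29.636.
(This is only a lower bound; the true E[α(G)] may be larger.)

E[α(G)] ≥ 326/11 ≈ 29.636.


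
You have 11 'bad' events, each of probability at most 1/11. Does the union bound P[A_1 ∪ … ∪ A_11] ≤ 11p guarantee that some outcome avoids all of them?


Union bound: P[∪_{i=1}^{11} A_i] ≤ Σ_i P[A_i] ≤ 11·p = 11·(1/11) = 1.
Numerically: 1 ≈ 1.0000000.
Is 1 < 1? NO.
Since the bound 1 is ≥ 1, the union bound is uninformative here; it does NOT by itself certify existence.

11·p = 1 ≈ 1.0000000; existence NOT certified by the union bound.


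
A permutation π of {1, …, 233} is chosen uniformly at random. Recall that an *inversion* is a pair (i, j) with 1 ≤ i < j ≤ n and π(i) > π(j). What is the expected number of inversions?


Write X = Σ X_I over the C(233, 2) = 27028 pairs i < j, with X_I the indicator of one inversion.
There are 27028 indicators.
For each fixed pair i < j, the values π(i) and π(j) are two distinct elements of {1, …, 233} in uniformly random order; by symmetry P[π(i) > π(j)] = 1/2.
By linearity: E[X] = 27028 · (1/2) = C(233, 2) · (1/2) = 27028/2 = 13514 ≈ 13514.00000.

E[X] = 13514 = 13514.00000.


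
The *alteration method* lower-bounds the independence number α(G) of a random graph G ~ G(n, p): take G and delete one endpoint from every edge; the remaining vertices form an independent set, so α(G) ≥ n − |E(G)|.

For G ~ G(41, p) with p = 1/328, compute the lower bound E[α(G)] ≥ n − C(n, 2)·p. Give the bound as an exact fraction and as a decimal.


E[|E(G)|] = C(41, 2)·p = 820 · (1/328) = 5/2.
E[α(G)] ≥ n − E[|E(G)|] = 41 − 5/2 = 77/2.
Numerically: ≈ 38.500.
(This is only a lower bound; the true E[α(G)] may be larger.)

E[α(G)] ≥ 77/2 ≈ 38.500.


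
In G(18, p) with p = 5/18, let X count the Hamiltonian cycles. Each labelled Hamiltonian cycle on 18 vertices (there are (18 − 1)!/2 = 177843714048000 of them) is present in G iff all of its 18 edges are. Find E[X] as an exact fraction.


K_18 has (18 − 1)!/2 = 177843714048000 labelled Hamiltonian cycles.
For each such Hamiltonian cycle H, let X_H = 1 if all 18 edges of H are present in G. Then P[X_H = 1] = p^{18} = (5/18)^{18} = 3814697265625/39346408075296537575424.
By linearity of expectation: E[X] = Σ_H E[X_H] = 177843714048000 · p^{18} = 177843714048000 · 3814697265625/39346408075296537575424 = 56800365447998046875/3294258113514384.
Numerically: E[X] ≈ 1.724e+04.

E[X] = 177843714048000 · (5/18)^{18} = 56800365447998046875/3294258113514384 ≈ 1.724e+04.


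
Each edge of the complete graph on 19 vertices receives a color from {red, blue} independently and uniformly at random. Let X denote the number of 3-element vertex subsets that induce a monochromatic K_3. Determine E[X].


Let X = Σ_S X_S over the C(19, 3) = 969 subsets S of size 3, where X_S = 1 if the K_3 on S is monochromatic.
For a fixed S, the K_3 on S has C(3, 2) = 3 edges. P[all 3 edges red] = (1/2)^3, and likewise for blue, so P[monochromatic] = 2·(1/2)^3 = 2^{1 − 3} = 1/4.
By linearity: E[X] = C(19, 3) · 2^{1 − 3} = 969 · 1/4 = 969/4.
Numerically: E[X] ≈ 242.25000.

E[X] = C(19,3)·2^(1−C(3,2)) = 969/4 ≈ 242.25000.


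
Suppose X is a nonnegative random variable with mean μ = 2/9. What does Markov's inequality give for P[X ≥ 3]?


μ = E[X] = 2/9, a = 3.
Markov: P[X ≥ 3] ≤ μ/a = (2/9)/3 = 2/27.
Numerically: ≈ 0.07407.
(Since a = 3 > μ = 0.22222, the bound 2/27 is < 1 and informative.)

P[X ≥ 3] ≤ 2/27 ≈ 0.07407.


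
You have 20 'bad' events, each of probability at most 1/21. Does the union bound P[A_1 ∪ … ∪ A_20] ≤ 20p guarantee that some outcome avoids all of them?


Union bound: P[∪_{i=1}^{20} A_i] ≤ Σ_i P[A_i] ≤ 20·p = 20·(1/21) = 20/21.
Numerically: 20/21 ≈ 0.9524.
Is 20/21 < 1? YES.
Since P[∪ A_i] ≤ 20/21 < 1, the complement has P[∩ A_i^c] ≥ 1 − 20/21 = 1/21 > 0, so some outcome avoids every A_i.

20·p = 20/21 ≈ 0.9524; existence CERTIFIED by the union bound.


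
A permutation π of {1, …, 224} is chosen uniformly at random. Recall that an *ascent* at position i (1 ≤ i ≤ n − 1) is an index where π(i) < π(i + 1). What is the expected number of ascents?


Write X = Σ X_I over i = 1, …, 223, with X_I the indicator of one ascent.
There are 223 indicators.
For each fixed i, the pair (π(i), π(i+1)) is a uniformly random ordered pair of distinct values from {1, …, 224}; by symmetry P[π(i) < π(i+1)] = 1/2.
By linearity: E[X] = 223 · (1/2) = (224 − 1) · (1/2) = 223/2 ≈ 111.5000.

E[X] = 223/2 = 111.5000.


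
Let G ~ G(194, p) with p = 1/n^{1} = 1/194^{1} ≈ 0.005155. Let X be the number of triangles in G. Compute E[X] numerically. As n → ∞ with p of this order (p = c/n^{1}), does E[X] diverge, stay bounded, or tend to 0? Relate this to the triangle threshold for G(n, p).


Number of potential triangles: C(194, 3) = 1198144.
Each occurs with probability p³ ≈ (0.005155)³ ≈ 1.369603e-07.
By linearity: E[X] = C(194, 3)·p³ ≈ 1198144 · 1.369603e-07 ≈ 0.1641.
Here α = 1, so p = 1/n is exactly at the triangle threshold p ~ 1/n. Asymptotically E[X] → c³/6 = 1³/6 = 1/6 ≈ 0.1667, a bounded constant. In this regime the triangle count is asymptotically Poisson(c³/6).

E[X] ≈ 0.1641; in regime p = Θ(1/n^{1}) E[X] stays bounded (at the triangle threshold p ~ 1/n).


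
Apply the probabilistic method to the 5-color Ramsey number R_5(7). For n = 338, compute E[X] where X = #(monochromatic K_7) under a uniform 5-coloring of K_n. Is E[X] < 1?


E[X] = C(338, 7) · 5^{1 − 21} = 93935323022736 · 5^{−20} = 93935323022736/95367431640625.
As a reduced fraction: E[X] = 93935323022736/95367431640625 ≈ 0.984983.
Is E[X] < 1? YES.
Since E[X] < 1, there exists a 5-coloring of K_{338} with no monochromatic K_7; hence R_5(7) > 338.

E[X] = 93935323022736/95367431640625 ≈ 0.984983; E[X] < 1, so R_5(7) > 338.


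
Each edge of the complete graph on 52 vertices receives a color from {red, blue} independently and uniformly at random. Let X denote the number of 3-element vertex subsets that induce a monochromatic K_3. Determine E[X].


Let X = Σ_S X_S over the C(52, 3) = 22100 subsets S of size 3, where X_S = 1 if the K_3 on S is monochromatic.
For a fixed S, the K_3 on S has C(3, 2) = 3 edges. P[all 3 edges red] = (1/2)^3, and likewise for blue, so P[monochromatic] = 2·(1/2)^3 = 2^{1 − 3} = 1/4.
Summing: E[X] = C(52, 3) · 2^{1 − 3} = 22100 · 1/4 = 5525.
Numerically: E[X] ≈ 5525.000000.

E[X] = C(52,3)·2^(1−C(3,2)) = 5525 ≈ 5525.000000.


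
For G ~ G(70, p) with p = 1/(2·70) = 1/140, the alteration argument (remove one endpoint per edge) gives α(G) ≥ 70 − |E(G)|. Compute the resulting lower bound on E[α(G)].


E[|E(G)|] = C(70, 2)·p = 2415 · (1/140) = 69/4.
E[α(G)] ≥ n − E[|E(G)|] = 70 − 69/4 = 211/4.
Numerically: ≈ 52.750000.
(This is only a lower bound; the true E[α(G)] may be larger.)

E[α(G)] ≥ 211/4 ≈ 52.750000.


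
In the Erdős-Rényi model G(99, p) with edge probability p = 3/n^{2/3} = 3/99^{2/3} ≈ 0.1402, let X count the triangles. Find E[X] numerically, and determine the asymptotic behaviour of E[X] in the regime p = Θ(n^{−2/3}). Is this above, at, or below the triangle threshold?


Number of potential triangles: C(99, 3) = 156849.
Each occurs with probability p³ ≈ (0.1402)³ ≈ 2.754821e-03.
By linearity: E[X] = C(99, 3)·p³ ≈ 156849 · 2.754821e-03 ≈ 432.0909.
Since α = 2/3 < 1, p = c/n^{2/3} ≫ 1/n is above the triangle threshold p ~ 1/n. Asymptotically E[X] ~ (c³/6)·n^{3(1−α)} = (3³/6)·n^{1} → ∞; triangles are abundant w.h.p.

E[X] ≈ 432.0909; in regime p = Θ(1/n^{2/3}) E[X] diverges (above the triangle threshold p ~ 1/n).


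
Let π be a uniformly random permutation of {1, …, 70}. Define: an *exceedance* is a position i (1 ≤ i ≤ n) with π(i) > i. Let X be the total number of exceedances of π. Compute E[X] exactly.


Write X = Σ_{i=1}^{70} X_i, where X_i = 1_{π(i) > i}.
For each fixed i, π(i) is uniform over {1, …, 70} (marginal of a uniform permutation), so P[π(i) > i] = (n − i)/n. Summing: Σ_{i=1}^{70} (n − i)/n = (0 + 1 + … + 69)/70 = 70(70 − 1)/(2·70) = (70 − 1)/2.
Hence E[X] = Σ_{i=1}^{70} (70 − i)/70 = 69/2 ≈ 34.5000.

E[X] = 69/2 = 34.5000.


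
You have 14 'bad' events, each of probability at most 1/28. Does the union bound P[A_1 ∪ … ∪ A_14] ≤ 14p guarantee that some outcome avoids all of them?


Union bound: P[∪_{i=1}^{14} A_i] ≤ Σ_i P[A_i] ≤ 14·p = 14·(1/28) = 1/2.
Numerically: 1/2 ≈ 0.5000000.
Is 1/2 < 1? YES.
Since P[∪ A_i] ≤ 1/2 < 1, the complement has P[∩ A_i^c] ≥ 1 − 1/2 = 1/2 > 0, so some outcome avoids every A_i.

14·p = 1/2 ≈ 0.5000000; existence CERTIFIED by the union bound.


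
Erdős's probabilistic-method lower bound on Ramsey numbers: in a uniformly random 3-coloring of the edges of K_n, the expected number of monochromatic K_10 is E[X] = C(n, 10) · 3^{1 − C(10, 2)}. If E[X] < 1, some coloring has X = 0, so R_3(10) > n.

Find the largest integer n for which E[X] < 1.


We need C(n, 10) · 3^{1 − 45} < 1, i.e. C(n, 10) < 3^{45 − 1} = 984770902183611232881.
Check values of n near the boundary:
  n = 572: C(572, 10) = 954640815642161682606; 954640815642161682606 < 984770902183611232881? YES
  n = 573: C(573, 10) = 971597135635805762226; 971597135635805762226 < 984770902183611232881? YES
  n = 574: C(574, 10) = 988824035203816502691; 988824035203816502691 < 984770902183611232881? NO
  n = 575: C(575, 10) = 1006325345561406175305; 1006325345561406175305 < 984770902183611232881? NO
  n = 576: C(576, 10) = 1024104945306307344480; 1024104945306307344480 < 984770902183611232881? NO
The largest n with C(n, 10) < 984770902183611232881 is n = 573 (where E[X] = 35985079097622435638/36472996377170786403 ≈ 0.98662). Hence R_3(10) > 573, i.e. R_3(10) ≥ 574.

Largest n = 573; hence R_3(10) > 573.


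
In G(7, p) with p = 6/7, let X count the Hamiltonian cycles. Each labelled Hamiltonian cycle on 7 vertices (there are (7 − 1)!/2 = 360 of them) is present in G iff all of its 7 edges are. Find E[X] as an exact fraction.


K_7 has (7 − 1)!/2 = 360 labelled Hamiltonian cycles.
For each such Hamiltonian cycle H, let X_H = 1 if all 7 edges of H are present in G. Then P[X_H = 1] = p^{7} = (6/7)^{7} = 279936/823543.
Summing the indicators: E[X] = Σ_H E[X_H] = 360 · p^{7} = 360 · 279936/823543 = 100776960/823543.
Numerically: E[X] ≈ 122.37.

E[X] = 360 · (6/7)^{7} = 100776960/823543 ≈ 122.37.


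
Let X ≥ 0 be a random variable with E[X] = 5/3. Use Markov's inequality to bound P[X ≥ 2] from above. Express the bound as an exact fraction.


μ = E[X] = 5/3, a = 2.
Markov: P[X ≥ 2] ≤ μ/a = (5/3)/2 = 5/6.
Numerically: ≈ 0.8333.
(Since a = 2 > μ = 1.6667, the bound 5/6 is < 1 and informative.)

P[X ≥ 2] ≤ 5/6 ≈ 0.8333.


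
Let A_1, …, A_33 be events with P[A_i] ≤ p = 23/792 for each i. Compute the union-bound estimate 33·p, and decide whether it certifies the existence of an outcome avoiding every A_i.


Union bound: P[∪_{i=1}^{33} A_i] ≤ Σ_i P[A_i] ≤ 33·p = 33·(23/792) = 23/24.
Numerically: 23/24 ≈ 0.95833.
Is 23/24 < 1? YES.
Since P[∪ A_i] ≤ 23/24 < 1, the complement has P[∩ A_i^c] ≥ 1 − 23/24 = 1/24 > 0, so some outcome avoids every A_i.

33·p = 23/24 ≈ 0.95833; existence CERTIFIED by the union bound.


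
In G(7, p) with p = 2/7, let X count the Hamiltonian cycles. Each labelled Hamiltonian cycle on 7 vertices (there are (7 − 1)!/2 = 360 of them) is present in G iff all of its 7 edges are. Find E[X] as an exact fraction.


K_7 has (7 − 1)!/2 = 360 labelled Hamiltonian cycles.
For each such Hamiltonian cycle H, let X_H = 1 if all 7 edges of H are present in G. Then P[X_H = 1] = p^{7} = (2/7)^{7} = 128/823543.
By linearity: E[X] = Σ_H E[X_H] = 360 · p^{7} = 360 · 128/823543 = 46080/823543.
Numerically: E[X] ≈ 0.0559534.

E[X] = 360 · (2/7)^{7} = 46080/823543 ≈ 0.0559534.


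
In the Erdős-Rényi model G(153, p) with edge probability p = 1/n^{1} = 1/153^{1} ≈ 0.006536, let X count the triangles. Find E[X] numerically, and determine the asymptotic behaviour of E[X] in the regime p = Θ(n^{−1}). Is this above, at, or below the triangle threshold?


Number of potential triangles: C(153, 3) = 585276.
Each occurs with probability p³ ≈ (0.006536)³ ≈ 2.792066e-07.
By linearity: E[X] = C(153, 3)·p³ ≈ 585276 · 2.792066e-07 ≈ 0.1634.
Here α = 1, so p = 1/n is exactly at the triangle threshold p ~ 1/n. Asymptotically E[X] → c³/6 = 1³/6 = 1/6 ≈ 0.1667, a bounded constant. In this regime the triangle count is asymptotically Poisson(c³/6).

E[X] ≈ 0.1634; in regime p = Θ(1/n^{1}) E[X] stays bounded (at the triangle threshold p ~ 1/n).


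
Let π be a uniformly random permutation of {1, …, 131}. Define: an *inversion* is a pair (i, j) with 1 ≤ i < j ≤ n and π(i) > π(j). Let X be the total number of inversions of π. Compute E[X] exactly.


Write X = Σ X_I over the C(131, 2) = 8515 pairs i < j, with X_I the indicator of one inversion.
There are 8515 indicators.
For each fixed pair i < j, the values π(i) and π(j) are two distinct elements of {1, …, 131} in uniformly random order; by symmetry P[π(i) > π(j)] = 1/2.
By linearity: E[X] = 8515 · (1/2) = C(131, 2) · (1/2) = 8515/2 = 8515/2 ≈ 4257.5000.

E[X] = 8515/2 = 4257.5000.


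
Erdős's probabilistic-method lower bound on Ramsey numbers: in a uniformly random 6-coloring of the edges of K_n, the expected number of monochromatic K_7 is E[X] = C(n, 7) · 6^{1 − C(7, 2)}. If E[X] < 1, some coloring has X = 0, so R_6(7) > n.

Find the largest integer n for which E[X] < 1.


We need C(n, 7) · 6^{1 − 21} < 1, i.e. C(n, 7) < 6^{21 − 1} = 3656158440062976.
Check values of n near the boundary:
  n = 562: C(562, 7) = 3384017972944752; 3384017972944752 < 3656158440062976? YES
  n = 563: C(563, 7) = 3426622515769596; 3426622515769596 < 3656158440062976? YES
  n = 564: C(564, 7) = 3469685994423792; 3469685994423792 < 3656158440062976? YES
  n = 565: C(565, 7) = 3513212521235560; 3513212521235560 < 3656158440062976? YES
  n = 566: C(566, 7) = 3557206237959440; 3557206237959440 < 3656158440062976? YES
  n = 567: C(567, 7) = 3601671315933933; 3601671315933933 < 3656158440062976? YES
  n = 568: C(568, 7) = 3646611956239704; 3646611956239704 < 3656158440062976? YES
  n = 569: C(569, 7) = 3692032389858348; 3692032389858348 < 3656158440062976? NO
  n = 570: C(570, 7) = 3737936877831720; 3737936877831720 < 3656158440062976? NO
The largest n with C(n, 7) < 3656158440062976 is n = 568 (where E[X] = 16882462760369/16926659444736 ≈ 0.99739). Hence R_6(7) > 568, i.e. R_6(7) ≥ 569.

Largest n = 568; hence R_6(7) > 568.


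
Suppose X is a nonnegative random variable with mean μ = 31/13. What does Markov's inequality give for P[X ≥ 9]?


μ = E[X] = 31/13, a = 9.
Markov: P[X ≥ 9] ≤ μ/a = (31/13)/9 = 31/117.
Numerically: ≈ 0.2650.
(Since a = 9 > μ = 2.3846, the bound 31/117 is < 1 and informative.)

P[X ≥ 9] ≤ 31/117 ≈ 0.2650.


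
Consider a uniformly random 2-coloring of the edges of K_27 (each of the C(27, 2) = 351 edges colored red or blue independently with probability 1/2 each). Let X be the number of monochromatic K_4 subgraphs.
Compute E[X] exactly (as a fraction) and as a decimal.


Let X = Σ_S X_S over the C(27, 4) = 17550 subsets S of size 4, where X_S = 1 if the K_4 on S is monochromatic.
For a fixed S, the K_4 on S has C(4, 2) = 6 edges. P[all 6 edges red] = (1/2)^6, and likewise for blue, so P[monochromatic] = 2·(1/2)^6 = 2^{1 − 6} = 1/32.
By linearity of expectation: E[X] = C(27, 4) · 2^{1 − 6} = 17550 · 1/32 = 8775/16.
Numerically: E[X] ≈ 548.437500.

E[X] = C(27,4)·2^(1−C(4,2)) = 8775/16 ≈ 548.437500.


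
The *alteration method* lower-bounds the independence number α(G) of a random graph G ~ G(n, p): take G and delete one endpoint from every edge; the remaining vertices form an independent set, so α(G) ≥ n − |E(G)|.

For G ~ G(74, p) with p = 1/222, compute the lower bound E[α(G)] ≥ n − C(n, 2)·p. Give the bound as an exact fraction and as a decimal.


E[|E(G)|] = C(74, 2)·p = 2701 · (1/222) = 73/6.
E[α(G)] ≥ n − E[|E(G)|] = 74 − 73/6 = 371/6.
Numerically: ≈ 61.8333.
(This is only a lower bound; the true E[α(G)] may be larger.)

E[α(G)] ≥ 371/6 ≈ 61.8333.


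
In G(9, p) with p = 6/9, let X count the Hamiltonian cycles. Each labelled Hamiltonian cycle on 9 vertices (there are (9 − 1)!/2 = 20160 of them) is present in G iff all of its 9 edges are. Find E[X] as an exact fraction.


K_9 has (9 − 1)!/2 = 20160 labelled Hamiltonian cycles.
For each such Hamiltonian cycle H, let X_H = 1 if all 9 edges of H are present in G. Then P[X_H = 1] = p^{9} = (2/3)^{9} = 512/19683.
By linearity of expectation: E[X] = Σ_H E[X_H] = 20160 · p^{9} = 20160 · 512/19683 = 1146880/2187.
Numerically: E[X] ≈ 524.408.

E[X] = 20160 · (2/3)^{9} = 1146880/2187 ≈ 524.408.


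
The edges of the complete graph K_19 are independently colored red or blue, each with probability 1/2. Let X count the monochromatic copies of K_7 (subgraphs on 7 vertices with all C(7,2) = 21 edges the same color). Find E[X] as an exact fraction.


Let X = Σ_S X_S over the C(19, 7) = 50388 subsets S of size 7, where X_S = 1 if the K_7 on S is monochromatic.
For a fixed S, the K_7 on S has C(7, 2) = 21 edges. P[all 21 edges red] = (1/2)^21, and likewise for blue, so P[monochromatic] = 2·(1/2)^21 = 2^{1 − 21} = 1/1048576.
By linearity of expectation: E[X] = C(19, 7) · 2^{1 − 21} = 50388 · 1/1048576 = 12597/262144.
Numerically: E[X] ≈ 0.048.

E[X] = C(19,7)·2^(1−C(7,2)) = 12597/262144 ≈ 0.048.


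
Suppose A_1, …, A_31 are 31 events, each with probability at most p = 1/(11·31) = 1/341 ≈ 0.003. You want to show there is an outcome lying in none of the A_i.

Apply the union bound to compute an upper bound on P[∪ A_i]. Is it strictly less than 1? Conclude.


Union bound: P[∪_{i=1}^{31} A_i] ≤ Σ_i P[A_i] ≤ 31·p = 31·(1/341) = 1/11.
Numerically: 1/11 ≈ 0.091.
Is 1/11 < 1? YES.
Since P[∪ A_i] ≤ 1/11 < 1, the complement has P[∩ A_i^c] ≥ 1 − 1/11 = 10/11 > 0, so some outcome avoids every A_i.

31·p = 1/11 ≈ 0.091; existence CERTIFIED by the union bound.


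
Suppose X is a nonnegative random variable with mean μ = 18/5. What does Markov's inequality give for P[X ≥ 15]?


μ = E[X] = 18/5, a = 15.
Markov: P[X ≥ 15] ≤ μ/a = (18/5)/15 = 6/25.
Numerically: ≈ 0.24000.
(Since a = 15 > μ = 3.60000, the bound 6/25 is < 1 and informative.)

P[X ≥ 15] ≤ 6/25 ≈ 0.24000.


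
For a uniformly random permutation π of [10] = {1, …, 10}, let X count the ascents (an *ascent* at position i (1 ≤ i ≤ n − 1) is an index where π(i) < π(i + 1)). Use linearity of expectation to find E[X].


Write X = Σ X_I over i = 1, …, 9, with X_I the indicator of one ascent.
There are 9 indicators.
For each fixed i, the pair (π(i), π(i+1)) is a uniformly random ordered pair of distinct values from {1, …, 10}; by symmetry P[π(i) < π(i+1)] = 1/2.
By linearity: E[X] = 9 · (1/2) = (10 − 1) · (1/2) = 9/2 ≈ 4.500000.

E[X] = 9/2 = 4.500000.


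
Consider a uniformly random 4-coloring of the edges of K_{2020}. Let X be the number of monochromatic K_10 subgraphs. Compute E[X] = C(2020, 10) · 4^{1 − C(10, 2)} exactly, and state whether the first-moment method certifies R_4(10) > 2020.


E[X] = C(2020, 10) · 4^{1 − 45} = 304832018578739931133653656 · 4^{−44} = 304832018578739931133653656/309485009821345068724781056.
As a reduced fraction: E[X] = 38104002322342491391706707/38685626227668133590597632 ≈ 0.985.
Is E[X] < 1? YES.
Since E[X] < 1, there exists a 4-coloring of K_{2020} with no monochromatic K_10; hence R_4(10) > 2020.

E[X] = 38104002322342491391706707/38685626227668133590597632 ≈ 0.985; E[X] < 1, so R_4(10) > 2020.


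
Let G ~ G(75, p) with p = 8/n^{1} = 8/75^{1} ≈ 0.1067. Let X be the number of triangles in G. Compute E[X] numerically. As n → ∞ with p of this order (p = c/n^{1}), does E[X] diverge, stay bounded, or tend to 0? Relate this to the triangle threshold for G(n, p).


Number of potential triangles: C(75, 3) = 67525.
Each occurs with probability p³ ≈ (0.1067)³ ≈ 1.213630e-03.
By linearity: E[X] = C(75, 3)·p³ ≈ 67525 · 1.213630e-03 ≈ 81.9503.
Here α = 1, so p = 8/n is exactly at the triangle threshold p ~ 1/n. Asymptotically E[X] → c³/6 = 8³/6 = 256/3 ≈ 85.3333, a bounded constant. In this regime the triangle count is asymptotically Poisson(c³/6).

E[X] ≈ 81.9503; in regime p = Θ(1/n^{1}) E[X] stays bounded (at the triangle threshold p ~ 1/n).


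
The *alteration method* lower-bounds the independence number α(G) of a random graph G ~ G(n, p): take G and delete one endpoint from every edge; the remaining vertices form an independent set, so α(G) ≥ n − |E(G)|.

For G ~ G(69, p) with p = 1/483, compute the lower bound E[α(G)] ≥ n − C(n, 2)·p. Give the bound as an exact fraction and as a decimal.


E[|E(G)|] = C(69, 2)·p = 2346 · (1/483) = 34/7.
E[α(G)] ≥ n − E[|E(G)|] = 69 − 34/7 = 449/7.
Numerically: ≈ 64.142857.
(This is only a lower bound; the true E[α(G)] may be larger.)

E[α(G)] ≥ 449/7 ≈ 64.142857.


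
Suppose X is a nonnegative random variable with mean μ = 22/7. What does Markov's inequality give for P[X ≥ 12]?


μ = E[X] = 22/7, a = 12.
Markov: P[X ≥ 12] ≤ μ/a = (22/7)/12 = 11/42.
Numerically: ≈ 0.2619.
(Since a = 12 > μ = 3.1429, the bound 11/42 is < 1 and informative.)

P[X ≥ 12] ≤ 11/42 ≈ 0.2619.


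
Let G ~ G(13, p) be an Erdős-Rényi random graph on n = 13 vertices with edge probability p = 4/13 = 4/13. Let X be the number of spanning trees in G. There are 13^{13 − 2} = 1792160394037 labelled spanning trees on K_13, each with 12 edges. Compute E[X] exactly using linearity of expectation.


K_13 has 13^{13 − 2} = 1792160394037 labelled spanning trees.
For each such spanning tree H, let X_H = 1 if all 12 edges of H are present in G. Then P[X_H = 1] = p^{12} = (4/13)^{12} = 16777216/23298085122481.
Summing the indicators: E[X] = Σ_H E[X_H] = 1792160394037 · p^{12} = 1792160394037 · 16777216/23298085122481 = 16777216/13.
Numerically: E[X] ≈ 1.29e+06.

E[X] = 1792160394037 · (4/13)^{12} = 16777216/13 ≈ 1.29e+06.


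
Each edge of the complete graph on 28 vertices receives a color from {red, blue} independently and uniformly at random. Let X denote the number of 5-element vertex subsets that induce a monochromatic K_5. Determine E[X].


Let X = Σ_S X_S over the C(28, 5) = 98280 subsets S of size 5, where X_S = 1 if the K_5 on S is monochromatic.
For a fixed S, the K_5 on S has C(5, 2) = 10 edges. P[all 10 edges red] = (1/2)^10, and likewise for blue, so P[monochromatic] = 2·(1/2)^10 = 2^{1 − 10} = 1/512.
By linearity of expectation: E[X] = C(28, 5) · 2^{1 − 10} = 98280 · 1/512 = 12285/64.
Numerically: E[X] ≈ 191.953125.

E[X] = C(28,5)·2^(1−C(5,2)) = 12285/64 ≈ 191.953125.


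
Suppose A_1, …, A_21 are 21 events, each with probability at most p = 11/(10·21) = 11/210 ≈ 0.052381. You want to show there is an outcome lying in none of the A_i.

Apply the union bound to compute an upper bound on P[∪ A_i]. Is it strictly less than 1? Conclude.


Union bound: P[∪_{i=1}^{21} A_i] ≤ Σ_i P[A_i] ≤ 21·p = 21·(11/210) = 11/10.
Numerically: 11/10 ≈ 1.100000.
Is 11/10 < 1? NO.
Since the bound 11/10 is ≥ 1, the union bound is uninformative here; it does NOT by itself certify existence.

21·p = 11/10 ≈ 1.100000; existence NOT certified by the union bound.


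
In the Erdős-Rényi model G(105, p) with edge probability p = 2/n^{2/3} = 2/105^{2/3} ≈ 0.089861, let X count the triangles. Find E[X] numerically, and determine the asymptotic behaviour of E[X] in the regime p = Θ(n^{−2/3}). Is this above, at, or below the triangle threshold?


Number of potential triangles: C(105, 3) = 187460.
Each occurs with probability p³ ≈ (0.089861)³ ≈ 7.2562358e-04.
By linearity: E[X] = C(105, 3)·p³ ≈ 187460 · 7.2562358e-04 ≈ 136.02540.
Since α = 2/3 < 1, p = c/n^{2/3} ≫ 1/n is above the triangle threshold p ~ 1/n. Asymptotically E[X] ~ (c³/6)·n^{3(1−α)} = (2³/6)·n^{1} → ∞; triangles are abundant w.h.p.

E[X] ≈ 136.02540; in regime p = Θ(1/n^{2/3}) E[X] diverges (above the triangle threshold p ~ 1/n).


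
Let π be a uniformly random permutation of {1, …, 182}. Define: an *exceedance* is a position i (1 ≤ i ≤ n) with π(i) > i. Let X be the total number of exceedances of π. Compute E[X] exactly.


Write X = Σ_{i=1}^{182} X_i, where X_i = 1_{π(i) > i}.
For each fixed i, π(i) is uniform over {1, …, 182} (marginal of a uniform permutation), so P[π(i) > i] = (n − i)/n. Summing: Σ_{i=1}^{182} (n − i)/n = (0 + 1 + … + 181)/182 = 182(182 − 1)/(2·182) = (182 − 1)/2.
Hence E[X] = Σ_{i=1}^{182} (182 − i)/182 = 181/2 ≈ 90.5000.

E[X] = 181/2 = 90.5000.


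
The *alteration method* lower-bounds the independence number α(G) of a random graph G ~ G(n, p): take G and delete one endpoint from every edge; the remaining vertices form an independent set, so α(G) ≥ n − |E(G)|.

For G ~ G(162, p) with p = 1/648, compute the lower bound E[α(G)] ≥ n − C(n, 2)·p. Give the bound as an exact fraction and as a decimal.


E[|E(G)|] = C(162, 2)·p = 13041 · (1/648) = 161/8.
E[α(G)] ≥ n − E[|E(G)|] = 162 − 161/8 = 1135/8.
Numerically: ≈ 141.875.
(This is only a lower bound; the true E[α(G)] may be larger.)

E[α(G)] ≥ 1135/8 ≈ 141.875.


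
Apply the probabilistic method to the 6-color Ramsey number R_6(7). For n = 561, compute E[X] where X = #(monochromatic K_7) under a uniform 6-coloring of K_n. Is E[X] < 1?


E[X] = C(561, 7) · 6^{1 − 21} = 3341868282890280 · 6^{−20} = 3341868282890280/3656158440062976.
As a reduced fraction: E[X] = 46414837262365/50779978334208 ≈ 0.9140381.
Is E[X] < 1? YES.
Since E[X] < 1, there exists a 6-coloring of K_{561} with no monochromatic K_7; hence R_6(7) > 561.

E[X] = 46414837262365/50779978334208 ≈ 0.9140381; E[X] < 1, so R_6(7) > 561.


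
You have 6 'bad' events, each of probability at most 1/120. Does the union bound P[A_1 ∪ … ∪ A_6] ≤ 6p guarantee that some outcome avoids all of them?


Union bound: P[∪_{i=1}^{6} A_i] ≤ Σ_i P[A_i] ≤ 6·p = 6·(1/120) = 1/20.
Numerically: 1/20 ≈ 0.050.
Is 1/20 < 1? YES.
Since P[∪ A_i] ≤ 1/20 < 1, the complement has P[∩ A_i^c] ≥ 1 − 1/20 = 19/20 > 0, so some outcome avoids every A_i.

6·p = 1/20 ≈ 0.050; existence CERTIFIED by the union bound.


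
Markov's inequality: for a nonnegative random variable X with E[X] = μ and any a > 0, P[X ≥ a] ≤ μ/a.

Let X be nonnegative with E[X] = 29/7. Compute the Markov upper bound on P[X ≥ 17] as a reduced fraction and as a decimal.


μ = E[X] = 29/7, a = 17.
Markov: P[X ≥ 17] ≤ μ/a = (29/7)/17 = 29/119.
Numerically: ≈ 0.244.
(Since a = 17 > μ = 4.143, the bound 29/119 is < 1 and informative.)

P[X ≥ 17] ≤ 29/119 ≈ 0.244.


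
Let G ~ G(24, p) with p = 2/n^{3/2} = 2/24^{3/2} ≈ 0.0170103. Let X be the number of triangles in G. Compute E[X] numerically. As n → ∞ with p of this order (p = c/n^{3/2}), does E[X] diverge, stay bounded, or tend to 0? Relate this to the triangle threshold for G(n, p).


Number of potential triangles: C(24, 3) = 2024.
Each occurs with probability p³ ≈ (0.0170103)³ ≈ 4.92197495e-06.
By linearity: E[X] = C(24, 3)·p³ ≈ 2024 · 4.92197495e-06 ≈ 0.009962.
Since α = 3/2 > 1, p = c/n^{3/2} = o(1/n) is below the triangle threshold p ~ 1/n. Asymptotically E[X] ~ (c³/6)·n^{3(1−α)} = (2³/6)·n^{-1.5} → 0, so by Markov's inequality G has no triangles w.h.p.

E[X] ≈ 0.009962; in regime p = Θ(1/n^{3/2}) E[X] tends to 0 (below the triangle threshold p ~ 1/n).


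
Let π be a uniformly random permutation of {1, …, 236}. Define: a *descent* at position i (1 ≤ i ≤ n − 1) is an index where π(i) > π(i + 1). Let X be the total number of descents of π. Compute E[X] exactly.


Write X = Σ X_I over i = 1, …, 235, with X_I the indicator of one descent.
There are 235 indicators.
For each fixed i, the pair (π(i), π(i+1)) is a uniformly random ordered pair of distinct values from {1, …, 236}; by symmetry P[π(i) > π(i+1)] = 1/2.
By linearity: E[X] = 235 · (1/2) = (236 − 1) · (1/2) = 235/2 ≈ 117.500.

E[X] = 235/2 = 117.500.


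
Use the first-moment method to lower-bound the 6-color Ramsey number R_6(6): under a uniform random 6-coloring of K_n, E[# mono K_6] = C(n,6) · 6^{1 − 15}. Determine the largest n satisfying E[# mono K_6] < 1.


We need C(n, 6) · 6^{1 − 15} < 1, i.e. C(n, 6) < 6^{15 − 1} = 78364164096.
Check values of n near the boundary:
  n = 193: C(193, 6) = 66364016544; 66364016544 < 78364164096? YES
  n = 194: C(194, 6) = 68482017072; 68482017072 < 78364164096? YES
  n = 195: C(195, 6) = 70656049360; 70656049360 < 78364164096? YES
  n = 196: C(196, 6) = 72887293024; 72887293024 < 78364164096? YES
  n = 197: C(197, 6) = 75176946208; 75176946208 < 78364164096? YES
  n = 198: C(198, 6) = 77526225777; 77526225777 < 78364164096? YES
  n = 199: C(199, 6) = 79936367511; 79936367511 < 78364164096? NO
The largest n with C(n, 6) < 78364164096 is n = 198 (where E[X] = 25842075259/26121388032 ≈ 0.9893071). Hence R_6(6) > 198, i.e. R_6(6) ≥ 199.

Largest n = 198; hence R_6(6) > 198.


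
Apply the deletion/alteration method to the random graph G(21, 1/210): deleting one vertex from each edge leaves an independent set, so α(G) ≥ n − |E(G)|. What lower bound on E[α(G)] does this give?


E[|E(G)|] = C(21, 2)·p = 210 · (1/210) = 1.
E[α(G)] ≥ n − E[|E(G)|] = 21 − 1 = 20.
Numerically: ≈ 20.00000.
(This is only a lower bound; the true E[α(G)] may be larger.)

E[α(G)] ≥ 20 ≈ 20.00000.


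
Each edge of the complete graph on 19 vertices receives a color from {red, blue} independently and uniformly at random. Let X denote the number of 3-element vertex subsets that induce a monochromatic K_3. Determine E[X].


Let X = Σ_S X_S over the C(19, 3) = 969 subsets S of size 3, where X_S = 1 if the K_3 on S is monochromatic.
For a fixed S, the K_3 on S has C(3, 2) = 3 edges. P[all 3 edges red] = (1/2)^3, and likewise for blue, so P[monochromatic] = 2·(1/2)^3 = 2^{1 − 3} = 1/4.
Summing: E[X] = C(19, 3) · 2^{1 − 3} = 969 · 1/4 = 969/4.
Numerically: E[X] ≈ 242.250000.

E[X] = C(19,3)·2^(1−C(3,2)) = 969/4 ≈ 242.250000.


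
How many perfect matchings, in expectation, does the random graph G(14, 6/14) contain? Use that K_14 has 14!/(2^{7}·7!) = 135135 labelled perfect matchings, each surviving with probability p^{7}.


K_14 has 14!/(2^{7}·7!) = 135135 labelled perfect matchings.
For each such perfect matching H, let X_H = 1 if all 7 edges of H are present in G. Then P[X_H = 1] = p^{7} = (3/7)^{7} = 2187/823543.
Summing the indicators: E[X] = Σ_H E[X_H] = 135135 · p^{7} = 135135 · 2187/823543 = 42220035/117649.
Numerically: E[X] ≈ 358.9.

E[X] = 135135 · (3/7)^{7} = 42220035/117649 ≈ 358.9.


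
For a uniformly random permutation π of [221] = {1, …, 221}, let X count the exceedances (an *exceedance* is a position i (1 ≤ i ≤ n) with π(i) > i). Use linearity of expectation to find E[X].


Write X = Σ_{i=1}^{221} X_i, where X_i = 1_{π(i) > i}.
For each fixed i, π(i) is uniform over {1, …, 221} (marginal of a uniform permutation), so P[π(i) > i] = (n − i)/n. Summing: Σ_{i=1}^{221} (n − i)/n = (0 + 1 + … + 220)/221 = 221(221 − 1)/(2·221) = (221 − 1)/2.
Hence E[X] = Σ_{i=1}^{221} (221 − i)/221 = 110 ≈ 110.00000.

E[X] = 110 = 110.00000.


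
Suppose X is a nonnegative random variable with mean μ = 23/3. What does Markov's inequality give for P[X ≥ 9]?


μ = E[X] = 23/3, a = 9.
Markov: P[X ≥ 9] ≤ μ/a = (23/3)/9 = 23/27.
Numerically: ≈ 0.85185.
(Since a = 9 > μ = 7.66667, the bound 23/27 is < 1 and informative.)

P[X ≥ 9] ≤ 23/27 ≈ 0.85185.


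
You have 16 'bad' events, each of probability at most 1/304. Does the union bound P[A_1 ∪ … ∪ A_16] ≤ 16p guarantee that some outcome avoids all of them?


Union bound: P[∪_{i=1}^{16} A_i] ≤ Σ_i P[A_i] ≤ 16·p = 16·(1/304) = 1/19.
Numerically: 1/19 ≈ 0.053.
Is 1/19 < 1? YES.
Since P[∪ A_i] ≤ 1/19 < 1, the complement has P[∩ A_i^c] ≥ 1 − 1/19 = 18/19 > 0, so some outcome avoids every A_i.

16·p = 1/19 ≈ 0.053; existence CERTIFIED by the union bound.


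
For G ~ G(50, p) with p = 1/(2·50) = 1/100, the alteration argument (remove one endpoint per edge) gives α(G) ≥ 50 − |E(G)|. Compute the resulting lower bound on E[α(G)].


E[|E(G)|] = C(50, 2)·p = 1225 · (1/100) = 49/4.
E[α(G)] ≥ n − E[|E(G)|] = 50 − 49/4 = 151/4.
Numerically: ≈ 37.75000.
(This is only a lower bound; the true E[α(G)] may be larger.)

E[α(G)] ≥ 151/4 ≈ 37.75000.


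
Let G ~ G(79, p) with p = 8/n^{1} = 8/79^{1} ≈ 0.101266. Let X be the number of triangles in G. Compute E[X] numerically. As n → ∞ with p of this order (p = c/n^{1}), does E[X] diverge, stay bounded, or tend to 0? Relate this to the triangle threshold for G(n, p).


Number of potential triangles: C(79, 3) = 79079.
Each occurs with probability p³ ≈ (0.101266)³ ≈ 1.03845740e-03.
By linearity: E[X] = C(79, 3)·p³ ≈ 79079 · 1.03845740e-03 ≈ 82.120173.
Here α = 1, so p = 8/n is exactly at the triangle threshold p ~ 1/n. Asymptotically E[X] → c³/6 = 8³/6 = 256/3 ≈ 85.333333, a bounded constant. In this regime the triangle count is asymptotically Poisson(c³/6).

E[X] ≈ 82.120173; in regime p = Θ(1/n^{1}) E[X] stays bounded (at the triangle threshold p ~ 1/n).


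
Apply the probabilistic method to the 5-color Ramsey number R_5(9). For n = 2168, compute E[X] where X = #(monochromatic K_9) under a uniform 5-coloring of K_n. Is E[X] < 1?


E[X] = C(2168, 9) · 5^{1 − 36} = 2867804175977929537095120 · 5^{−35} = 2867804175977929537095120/2910383045673370361328125.
As a reduced fraction: E[X] = 573560835195585907419024/582076609134674072265625 ≈ 0.985370.
Is E[X] < 1? YES.
Since E[X] < 1, there exists a 5-coloring of K_{2168} with no monochromatic K_9; hence R_5(9) > 2168.

E[X] = 573560835195585907419024/582076609134674072265625 ≈ 0.985370; E[X] < 1, so R_5(9) > 2168.
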